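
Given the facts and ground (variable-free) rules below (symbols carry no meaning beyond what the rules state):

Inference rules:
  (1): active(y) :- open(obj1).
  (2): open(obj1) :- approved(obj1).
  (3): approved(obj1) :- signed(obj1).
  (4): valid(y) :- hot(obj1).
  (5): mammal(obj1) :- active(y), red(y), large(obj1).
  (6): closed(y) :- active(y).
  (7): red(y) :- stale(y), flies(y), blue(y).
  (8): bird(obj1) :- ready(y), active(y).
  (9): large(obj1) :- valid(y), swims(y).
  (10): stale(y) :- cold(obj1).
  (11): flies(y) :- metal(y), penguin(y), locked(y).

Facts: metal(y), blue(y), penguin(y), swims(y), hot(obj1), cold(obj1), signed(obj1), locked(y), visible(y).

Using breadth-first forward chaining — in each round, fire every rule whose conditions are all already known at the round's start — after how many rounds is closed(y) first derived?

4

Round 1: (3) [approved(obj1) :- signed(obj1).]; (4) [valid(y) :- hot(obj1).]; (10) [stale(y) :- cold(obj1).]; (11) [flies(y) :- metal(y), penguin(y), locked(y).]. Adds approved(obj1), valid(y), stale(y), flies(y).
Round 2: (2) [open(obj1) :- approved(obj1).]; (7) [red(y) :- stale(y), flies(y), blue(y).]; (9) [large(obj1) :- valid(y), swims(y).]. Adds open(obj1), red(y), large(obj1).
Round 3: (1) [active(y) :- open(obj1).]. Adds active(y).
Round 4: (5) [mammal(obj1) :- active(y), red(y), large(obj1).]; (6) [closed(y) :- active(y).]. Adds mammal(obj1), closed(y).
closed(y) first appears in round 4.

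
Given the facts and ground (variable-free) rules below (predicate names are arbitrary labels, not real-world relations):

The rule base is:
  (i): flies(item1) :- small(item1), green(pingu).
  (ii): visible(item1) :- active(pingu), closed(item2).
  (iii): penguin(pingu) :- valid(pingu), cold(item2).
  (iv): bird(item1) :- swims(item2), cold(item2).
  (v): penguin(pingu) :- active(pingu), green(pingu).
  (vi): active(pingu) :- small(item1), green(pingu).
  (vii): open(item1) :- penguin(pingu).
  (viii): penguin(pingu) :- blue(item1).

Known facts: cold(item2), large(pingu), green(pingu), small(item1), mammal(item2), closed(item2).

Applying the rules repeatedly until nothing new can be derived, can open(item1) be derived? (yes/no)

Round 1 — (i), (vi), derive flies(item1), active(pingu).
Round 2 — (ii), (v), derive visible(item1), penguin(pingu).
Round 3 — (vii), derive open(item1).
open(item1) appears in round 3, so it is derivable.

yes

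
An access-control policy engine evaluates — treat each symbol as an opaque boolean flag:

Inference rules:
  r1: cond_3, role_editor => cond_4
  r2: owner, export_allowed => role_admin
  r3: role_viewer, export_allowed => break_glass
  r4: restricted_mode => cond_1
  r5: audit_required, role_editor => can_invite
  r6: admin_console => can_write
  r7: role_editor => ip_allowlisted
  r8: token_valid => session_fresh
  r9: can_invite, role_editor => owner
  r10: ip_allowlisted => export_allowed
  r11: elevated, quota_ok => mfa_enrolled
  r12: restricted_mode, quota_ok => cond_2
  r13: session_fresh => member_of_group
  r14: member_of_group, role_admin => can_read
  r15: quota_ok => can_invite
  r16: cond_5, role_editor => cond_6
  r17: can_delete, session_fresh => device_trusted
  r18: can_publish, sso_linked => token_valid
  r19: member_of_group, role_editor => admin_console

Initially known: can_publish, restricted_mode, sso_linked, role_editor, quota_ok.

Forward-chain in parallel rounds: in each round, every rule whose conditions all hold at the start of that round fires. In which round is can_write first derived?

5

[1] r4 [restricted_mode => cond_1]; r7 [role_editor => ip_allowlisted]; r12 [restricted_mode, quota_ok => cond_2]; r15 [quota_ok => can_invite]; r18 [can_publish, sso_linked => token_valid]. ⇒ new: cond_1, ip_allowlisted, cond_2, can_invite, token_valid.
[2] r8 [token_valid => session_fresh]; r9 [can_invite, role_editor => owner]; r10 [ip_allowlisted => export_allowed]. ⇒ new: session_fresh, owner, export_allowed.
[3] r2 [owner, export_allowed => role_admin]; r13 [session_fresh => member_of_group]. ⇒ new: role_admin, member_of_group.
[4] r14 [member_of_group, role_admin => can_read]; r19 [member_of_group, role_editor => admin_console]. ⇒ new: can_read, admin_console.
[5] r6 [admin_console => can_write]. ⇒ new: can_write.
can_write first appears in round 5.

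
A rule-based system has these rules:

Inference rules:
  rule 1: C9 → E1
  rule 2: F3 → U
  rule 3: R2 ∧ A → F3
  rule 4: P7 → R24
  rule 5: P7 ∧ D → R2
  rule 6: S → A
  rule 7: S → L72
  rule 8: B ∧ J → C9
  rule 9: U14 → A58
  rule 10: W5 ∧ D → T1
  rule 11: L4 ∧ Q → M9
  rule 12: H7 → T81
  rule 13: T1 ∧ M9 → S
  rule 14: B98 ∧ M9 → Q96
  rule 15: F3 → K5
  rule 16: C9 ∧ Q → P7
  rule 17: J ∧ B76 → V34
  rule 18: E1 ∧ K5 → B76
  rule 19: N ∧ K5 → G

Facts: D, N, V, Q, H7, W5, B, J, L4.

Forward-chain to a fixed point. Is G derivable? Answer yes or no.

Round 1: rule 8 [B ∧ J → C9]; rule 10 [W5 ∧ D → T1]; rule 11 [L4 ∧ Q → M9]; rule 12 [H7 → T81]. Adds C9, T1, M9, T81.
Round 2: rule 1 [C9 → E1]; rule 13 [T1 ∧ M9 → S]; rule 16 [C9 ∧ Q → P7]. Adds E1, S, P7.
Round 3: rule 4 [P7 → R24]; rule 5 [P7 ∧ D → R2]; rule 6 [S → A]; rule 7 [S → L72]. Adds R24, R2, A, L72.
Round 4: rule 3 [R2 ∧ A → F3]. Adds F3.
Round 5: rule 2 [F3 → U]; rule 15 [F3 → K5]. Adds U, K5.
Round 6: rule 18 [E1 ∧ K5 → B76]; rule 19 [N ∧ K5 → G]. Adds B76, G.
Round 7: rule 17 [J ∧ B76 → V34]. Adds V34.
G appears in round 6, so it is derivable.

yes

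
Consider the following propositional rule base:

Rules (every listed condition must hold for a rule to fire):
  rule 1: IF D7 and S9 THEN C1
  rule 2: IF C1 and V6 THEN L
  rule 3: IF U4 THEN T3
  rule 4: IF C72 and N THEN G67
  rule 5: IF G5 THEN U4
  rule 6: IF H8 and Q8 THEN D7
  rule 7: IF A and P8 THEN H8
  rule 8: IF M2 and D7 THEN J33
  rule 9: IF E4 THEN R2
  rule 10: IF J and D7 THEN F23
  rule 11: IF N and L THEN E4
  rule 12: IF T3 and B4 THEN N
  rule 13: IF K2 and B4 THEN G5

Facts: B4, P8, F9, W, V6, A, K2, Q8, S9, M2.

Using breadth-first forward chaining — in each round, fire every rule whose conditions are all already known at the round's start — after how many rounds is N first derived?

[1] rule 7 [IF A and P8 THEN H8]; rule 13 [IF K2 and B4 THEN G5]. ⇒ new: H8, G5.
[2] rule 5 [IF G5 THEN U4]; rule 6 [IF H8 and Q8 THEN D7]. ⇒ new: U4, D7.
[3] rule 1 [IF D7 and S9 THEN C1]; rule 3 [IF U4 THEN T3]; rule 8 [IF M2 and D7 THEN J33]. ⇒ new: C1, T3, J33.
[4] rule 2 [IF C1 and V6 THEN L]; rule 12 [IF T3 and B4 THEN N]. ⇒ new: L, N.
N first appears in round 4.

4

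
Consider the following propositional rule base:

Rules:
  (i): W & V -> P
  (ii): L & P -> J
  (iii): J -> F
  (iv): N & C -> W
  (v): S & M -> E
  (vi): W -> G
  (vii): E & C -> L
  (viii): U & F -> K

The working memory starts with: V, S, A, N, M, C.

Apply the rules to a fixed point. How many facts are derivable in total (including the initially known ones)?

Round 1: (iv) [N & C -> W]; (v) [S & M -> E]. New: W, E.
Round 2: (i) [W & V -> P]; (vi) [W -> G]; (vii) [E & C -> L]. New: P, G, L.
Round 3: (ii) [L & P -> J]. New: J.
Round 4: (iii) [J -> F]. New: F.
Closure: {A, C, E, F, G, J, L, M, N, P, S, V, W} — 13 facts.

13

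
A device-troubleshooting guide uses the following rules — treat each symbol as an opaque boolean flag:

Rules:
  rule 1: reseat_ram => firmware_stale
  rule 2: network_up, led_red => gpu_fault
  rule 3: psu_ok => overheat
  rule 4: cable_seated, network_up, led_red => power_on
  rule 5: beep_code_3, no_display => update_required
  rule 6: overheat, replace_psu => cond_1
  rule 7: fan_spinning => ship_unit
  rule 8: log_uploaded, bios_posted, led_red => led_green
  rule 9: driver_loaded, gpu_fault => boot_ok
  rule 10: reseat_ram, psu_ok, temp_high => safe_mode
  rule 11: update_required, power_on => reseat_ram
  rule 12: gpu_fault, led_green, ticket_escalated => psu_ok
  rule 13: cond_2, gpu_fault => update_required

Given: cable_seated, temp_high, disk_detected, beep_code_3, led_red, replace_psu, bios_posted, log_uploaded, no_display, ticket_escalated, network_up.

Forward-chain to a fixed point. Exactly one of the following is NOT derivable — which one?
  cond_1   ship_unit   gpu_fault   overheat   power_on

ship_unit

Round 1: rule 2 [network_up, led_red => gpu_fault]; rule 4 [cable_seated, network_up, led_red => power_on]; rule 5 [beep_code_3, no_display => update_required]; rule 8 [log_uploaded, bios_posted, led_red => led_green]. New: gpu_fault, power_on, update_required, led_green.
Round 2: rule 11 [update_required, power_on => reseat_ram]; rule 12 [gpu_fault, led_green, ticket_escalated => psu_ok]. New: reseat_ram, psu_ok.
Round 3: rule 1 [reseat_ram => firmware_stale]; rule 3 [psu_ok => overheat]; rule 10 [reseat_ram, psu_ok, temp_high => safe_mode]. New: firmware_stale, overheat, safe_mode.
Round 4: rule 6 [overheat, replace_psu => cond_1]. New: cond_1.
Derived: gpu_fault (round 1), power_on (round 1), cond_1 (round 4), overheat (round 3). ship_unit never appears in any round.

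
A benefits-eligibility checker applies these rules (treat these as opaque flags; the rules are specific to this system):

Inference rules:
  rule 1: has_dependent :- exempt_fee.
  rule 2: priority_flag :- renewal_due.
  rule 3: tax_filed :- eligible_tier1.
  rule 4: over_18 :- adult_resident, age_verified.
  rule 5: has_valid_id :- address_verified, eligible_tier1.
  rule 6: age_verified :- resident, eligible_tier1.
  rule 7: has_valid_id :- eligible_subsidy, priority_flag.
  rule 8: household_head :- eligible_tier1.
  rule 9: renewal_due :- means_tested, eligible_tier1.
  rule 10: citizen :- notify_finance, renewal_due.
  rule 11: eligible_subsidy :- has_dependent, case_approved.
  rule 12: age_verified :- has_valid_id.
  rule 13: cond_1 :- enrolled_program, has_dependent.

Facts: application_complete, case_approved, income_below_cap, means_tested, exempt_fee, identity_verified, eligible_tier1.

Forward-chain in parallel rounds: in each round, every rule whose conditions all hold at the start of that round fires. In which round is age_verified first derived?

4

Round 1: rule 1 [has_dependent :- exempt_fee.]; rule 3 [tax_filed :- eligible_tier1.]; rule 8 [household_head :- eligible_tier1.]; rule 9 [renewal_due :- means_tested, eligible_tier1.]. New: has_dependent, tax_filed, household_head, renewal_due.
Round 2: rule 2 [priority_flag :- renewal_due.]; rule 11 [eligible_subsidy :- has_dependent, case_approved.]. New: priority_flag, eligible_subsidy.
Round 3: rule 7 [has_valid_id :- eligible_subsidy, priority_flag.]. New: has_valid_id.
Round 4: rule 12 [age_verified :- has_valid_id.]. New: age_verified.
age_verified first appears in round 4.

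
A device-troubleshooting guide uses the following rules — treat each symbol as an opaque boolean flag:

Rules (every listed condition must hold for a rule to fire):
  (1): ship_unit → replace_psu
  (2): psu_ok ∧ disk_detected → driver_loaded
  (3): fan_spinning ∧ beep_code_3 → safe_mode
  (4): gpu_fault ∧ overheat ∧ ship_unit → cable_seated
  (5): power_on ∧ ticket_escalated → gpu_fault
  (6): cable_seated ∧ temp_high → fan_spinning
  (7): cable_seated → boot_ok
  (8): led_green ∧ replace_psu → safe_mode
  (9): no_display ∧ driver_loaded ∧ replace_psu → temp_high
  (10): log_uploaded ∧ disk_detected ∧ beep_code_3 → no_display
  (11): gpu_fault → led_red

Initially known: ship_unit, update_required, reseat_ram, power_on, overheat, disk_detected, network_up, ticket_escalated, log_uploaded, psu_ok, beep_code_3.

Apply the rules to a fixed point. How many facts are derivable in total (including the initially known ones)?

Round 1 fires (1), (2), (5), (10), giving replace_psu, driver_loaded, gpu_fault, no_display.
Round 2 fires (4), (9), (11), giving cable_seated, temp_high, led_red.
Round 3 fires (6), (7), giving fan_spinning, boot_ok.
Round 4 fires (3), giving safe_mode.
Closure: {beep_code_3, boot_ok, cable_seated, disk_detected, driver_loaded, fan_spinning, gpu_fault, led_red, log_uploaded, network_up, no_display, overheat, power_on, psu_ok, replace_psu, reseat_ram, safe_mode, ship_unit, temp_high, ticket_escalated, update_required} — 21 facts.

21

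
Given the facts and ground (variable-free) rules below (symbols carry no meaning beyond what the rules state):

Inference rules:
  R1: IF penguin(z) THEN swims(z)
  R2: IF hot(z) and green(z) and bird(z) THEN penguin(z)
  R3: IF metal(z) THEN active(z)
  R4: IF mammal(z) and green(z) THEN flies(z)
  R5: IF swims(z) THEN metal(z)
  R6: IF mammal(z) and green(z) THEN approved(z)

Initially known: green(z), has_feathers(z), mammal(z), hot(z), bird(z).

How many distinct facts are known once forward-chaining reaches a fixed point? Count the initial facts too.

Round 1 fires R2, R4, R6, giving penguin(z), flies(z), approved(z).
Round 2 fires R1, giving swims(z).
Round 3 fires R5, giving metal(z).
Round 4 fires R3, giving active(z).
Closure: {active(z), approved(z), bird(z), flies(z), green(z), has_feathers(z), hot(z), mammal(z), metal(z), penguin(z), swims(z)} — 11 facts.

11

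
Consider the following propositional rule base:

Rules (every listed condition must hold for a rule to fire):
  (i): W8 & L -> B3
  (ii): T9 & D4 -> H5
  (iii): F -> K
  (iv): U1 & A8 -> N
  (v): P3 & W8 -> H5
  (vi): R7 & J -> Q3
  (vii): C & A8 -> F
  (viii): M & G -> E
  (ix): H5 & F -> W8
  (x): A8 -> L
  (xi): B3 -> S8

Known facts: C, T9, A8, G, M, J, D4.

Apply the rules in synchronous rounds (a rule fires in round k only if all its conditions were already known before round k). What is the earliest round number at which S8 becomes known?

4

Round 1 — (ii), (vii), (viii), (x), derive H5, F, E, L.
Round 2 — (iii), (ix), derive K, W8.
Round 3 — (i), derive B3.
Round 4 — (xi), derive S8.
S8 first appears in round 4.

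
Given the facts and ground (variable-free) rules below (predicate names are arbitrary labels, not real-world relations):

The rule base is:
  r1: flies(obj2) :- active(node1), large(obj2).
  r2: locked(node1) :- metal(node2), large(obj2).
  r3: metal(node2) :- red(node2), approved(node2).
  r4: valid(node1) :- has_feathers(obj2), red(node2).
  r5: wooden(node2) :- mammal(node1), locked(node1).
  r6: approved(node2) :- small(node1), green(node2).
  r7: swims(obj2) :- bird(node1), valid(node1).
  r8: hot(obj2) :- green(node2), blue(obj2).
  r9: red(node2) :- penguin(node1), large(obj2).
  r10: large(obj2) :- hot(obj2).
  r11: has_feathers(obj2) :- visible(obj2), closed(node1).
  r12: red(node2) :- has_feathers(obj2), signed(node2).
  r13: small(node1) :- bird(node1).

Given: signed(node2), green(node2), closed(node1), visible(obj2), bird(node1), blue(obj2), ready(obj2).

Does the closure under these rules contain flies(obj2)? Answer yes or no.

Round 1 — r8, r11, r13, derive hot(obj2), has_feathers(obj2), small(node1).
Round 2 — r6, r10, r12, derive approved(node2), large(obj2), red(node2).
Round 3 — r3, r4, derive metal(node2), valid(node1).
Round 4 — r2, r7, derive locked(node1), swims(obj2).
Fixed point reached. flies(obj2) is concluded only by r1; r1 needs active(node1) (never derived).

no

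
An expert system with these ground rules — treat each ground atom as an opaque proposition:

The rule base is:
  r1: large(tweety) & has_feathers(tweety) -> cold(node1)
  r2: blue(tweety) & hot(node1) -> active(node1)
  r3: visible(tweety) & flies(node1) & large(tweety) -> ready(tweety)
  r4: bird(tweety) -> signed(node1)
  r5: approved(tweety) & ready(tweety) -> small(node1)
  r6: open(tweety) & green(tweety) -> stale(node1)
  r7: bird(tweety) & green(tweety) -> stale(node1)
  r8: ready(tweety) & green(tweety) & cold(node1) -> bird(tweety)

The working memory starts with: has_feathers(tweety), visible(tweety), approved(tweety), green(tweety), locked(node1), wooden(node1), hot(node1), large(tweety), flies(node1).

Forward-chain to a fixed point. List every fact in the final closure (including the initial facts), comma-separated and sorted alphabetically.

[1] r1 [large(tweety) & has_feathers(tweety) -> cold(node1)]; r3 [visible(tweety) & flies(node1) & large(tweety) -> ready(tweety)]. ⇒ new: cold(node1), ready(tweety).
[2] r5 [approved(tweety) & ready(tweety) -> small(node1)]; r8 [ready(tweety) & green(tweety) & cold(node1) -> bird(tweety)]. ⇒ new: small(node1), bird(tweety).
[3] r4 [bird(tweety) -> signed(node1)]; r7 [bird(tweety) & green(tweety) -> stale(node1)]. ⇒ new: signed(node1), stale(node1).

approved(tweety), bird(tweety), cold(node1), flies(node1), green(tweety), has_feathers(tweety), hot(node1), large(tweety), locked(node1), ready(tweety), signed(node1), small(node1), stale(node1), visible(tweety), wooden(node1)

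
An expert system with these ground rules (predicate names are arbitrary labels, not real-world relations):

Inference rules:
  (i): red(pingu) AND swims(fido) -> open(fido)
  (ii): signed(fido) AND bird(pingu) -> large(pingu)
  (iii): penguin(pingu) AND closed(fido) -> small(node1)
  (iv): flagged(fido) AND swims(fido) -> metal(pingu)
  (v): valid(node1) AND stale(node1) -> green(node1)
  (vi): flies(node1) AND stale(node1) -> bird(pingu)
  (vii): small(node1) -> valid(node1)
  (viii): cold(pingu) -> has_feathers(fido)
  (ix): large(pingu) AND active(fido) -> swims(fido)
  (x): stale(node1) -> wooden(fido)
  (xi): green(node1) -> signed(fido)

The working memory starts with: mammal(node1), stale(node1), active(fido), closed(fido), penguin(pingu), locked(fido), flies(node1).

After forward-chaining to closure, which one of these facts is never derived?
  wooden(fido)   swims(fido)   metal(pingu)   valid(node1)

metal(pingu)

Round 1: (iii) [penguin(pingu) AND closed(fido) -> small(node1)]; (vi) [flies(node1) AND stale(node1) -> bird(pingu)]; (x) [stale(node1) -> wooden(fido)]. New: small(node1), bird(pingu), wooden(fido).
Round 2: (vii) [small(node1) -> valid(node1)]. New: valid(node1).
Round 3: (v) [valid(node1) AND stale(node1) -> green(node1)]. New: green(node1).
Round 4: (xi) [green(node1) -> signed(fido)]. New: signed(fido).
Round 5: (ii) [signed(fido) AND bird(pingu) -> large(pingu)]. New: large(pingu).
Round 6: (ix) [large(pingu) AND active(fido) -> swims(fido)]. New: swims(fido).
Derived: valid(node1) (round 2), wooden(fido) (round 1), swims(fido) (round 6). metal(pingu) never appears in any round.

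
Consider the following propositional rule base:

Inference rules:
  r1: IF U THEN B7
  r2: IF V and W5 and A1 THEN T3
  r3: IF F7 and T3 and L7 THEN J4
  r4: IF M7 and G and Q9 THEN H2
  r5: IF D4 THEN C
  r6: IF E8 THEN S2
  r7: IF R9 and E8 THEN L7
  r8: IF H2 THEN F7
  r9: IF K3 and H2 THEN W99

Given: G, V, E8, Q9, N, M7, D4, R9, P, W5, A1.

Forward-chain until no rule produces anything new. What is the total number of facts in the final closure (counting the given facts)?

18

Round 1: r2 [IF V and W5 and A1 THEN T3]; r4 [IF M7 and G and Q9 THEN H2]; r5 [IF D4 THEN C]; r6 [IF E8 THEN S2]; r7 [IF R9 and E8 THEN L7]. Adds T3, H2, C, S2, L7.
Round 2: r8 [IF H2 THEN F7]. Adds F7.
Round 3: r3 [IF F7 and T3 and L7 THEN J4]. Adds J4.
Closure: {A1, C, D4, E8, F7, G, H2, J4, L7, M7, N, P, Q9, R9, S2, T3, V, W5} — 18 facts.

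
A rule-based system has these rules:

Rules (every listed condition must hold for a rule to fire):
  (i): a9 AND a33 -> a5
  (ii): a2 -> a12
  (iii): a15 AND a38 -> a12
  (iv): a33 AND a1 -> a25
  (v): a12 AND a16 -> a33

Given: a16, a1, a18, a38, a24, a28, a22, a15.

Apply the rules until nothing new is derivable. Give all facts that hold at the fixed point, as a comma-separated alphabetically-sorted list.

a1, a12, a15, a16, a18, a22, a24, a25, a28, a33, a38

Round 1: (iii) [a15 AND a38 -> a12]. New: a12.
Round 2: (v) [a12 AND a16 -> a33]. New: a33.
Round 3: (iv) [a33 AND a1 -> a25]. New: a25.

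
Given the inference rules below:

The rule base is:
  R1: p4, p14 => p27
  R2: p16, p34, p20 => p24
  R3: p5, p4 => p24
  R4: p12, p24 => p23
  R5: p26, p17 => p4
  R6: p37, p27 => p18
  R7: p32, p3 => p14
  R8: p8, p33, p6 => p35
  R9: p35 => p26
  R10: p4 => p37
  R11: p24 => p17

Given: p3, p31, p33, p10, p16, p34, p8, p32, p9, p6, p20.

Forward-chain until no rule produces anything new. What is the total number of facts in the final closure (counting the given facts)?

20

Round 1: R2 [p16, p34, p20 => p24]; R7 [p32, p3 => p14]; R8 [p8, p33, p6 => p35]. New: p24, p14, p35.
Round 2: R9 [p35 => p26]; R11 [p24 => p17]. New: p26, p17.
Round 3: R5 [p26, p17 => p4]. New: p4.
Round 4: R1 [p4, p14 => p27]; R10 [p4 => p37]. New: p27, p37.
Round 5: R6 [p37, p27 => p18]. New: p18.
Closure: {p10, p14, p16, p17, p18, p20, p24, p26, p27, p3, p31, p32, p33, p34, p35, p37, p4, p6, p8, p9} — 20 facts.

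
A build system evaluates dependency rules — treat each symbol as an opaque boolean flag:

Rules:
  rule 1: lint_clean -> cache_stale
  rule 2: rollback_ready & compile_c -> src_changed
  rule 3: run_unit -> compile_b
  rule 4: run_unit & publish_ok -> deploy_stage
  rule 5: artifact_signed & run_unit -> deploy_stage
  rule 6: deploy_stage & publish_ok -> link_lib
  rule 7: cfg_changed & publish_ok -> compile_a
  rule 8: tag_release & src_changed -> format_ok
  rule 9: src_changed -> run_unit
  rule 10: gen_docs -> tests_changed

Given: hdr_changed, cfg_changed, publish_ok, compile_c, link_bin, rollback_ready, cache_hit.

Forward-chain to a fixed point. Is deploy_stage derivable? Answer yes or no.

yes

Round 1: rule 2 [rollback_ready & compile_c -> src_changed]; rule 7 [cfg_changed & publish_ok -> compile_a]. New: src_changed, compile_a.
Round 2: rule 9 [src_changed -> run_unit]. New: run_unit.
Round 3: rule 3 [run_unit -> compile_b]; rule 4 [run_unit & publish_ok -> deploy_stage]. New: compile_b, deploy_stage.
Round 4: rule 6 [deploy_stage & publish_ok -> link_lib]. New: link_lib.
deploy_stage appears in round 3, so it is derivable.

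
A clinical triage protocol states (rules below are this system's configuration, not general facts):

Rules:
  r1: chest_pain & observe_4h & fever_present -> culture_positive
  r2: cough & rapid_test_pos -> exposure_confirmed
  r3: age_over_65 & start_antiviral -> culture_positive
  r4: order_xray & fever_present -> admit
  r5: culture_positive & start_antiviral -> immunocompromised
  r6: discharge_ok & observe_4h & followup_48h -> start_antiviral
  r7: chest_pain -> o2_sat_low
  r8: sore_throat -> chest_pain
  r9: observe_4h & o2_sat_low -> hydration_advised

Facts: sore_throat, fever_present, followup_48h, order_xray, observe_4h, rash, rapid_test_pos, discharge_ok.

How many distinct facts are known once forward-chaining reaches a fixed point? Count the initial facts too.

Round 1: r4 [order_xray & fever_present -> admit]; r6 [discharge_ok & observe_4h & followup_48h -> start_antiviral]; r8 [sore_throat -> chest_pain]. New: admit, start_antiviral, chest_pain.
Round 2: r1 [chest_pain & observe_4h & fever_present -> culture_positive]; r7 [chest_pain -> o2_sat_low]. New: culture_positive, o2_sat_low.
Round 3: r5 [culture_positive & start_antiviral -> immunocompromised]; r9 [observe_4h & o2_sat_low -> hydration_advised]. New: immunocompromised, hydration_advised.
Closure: {admit, chest_pain, culture_positive, discharge_ok, fever_present, followup_48h, hydration_advised, immunocompromised, o2_sat_low, observe_4h, order_xray, rapid_test_pos, rash, sore_throat, start_antiviral} — 15 facts.

15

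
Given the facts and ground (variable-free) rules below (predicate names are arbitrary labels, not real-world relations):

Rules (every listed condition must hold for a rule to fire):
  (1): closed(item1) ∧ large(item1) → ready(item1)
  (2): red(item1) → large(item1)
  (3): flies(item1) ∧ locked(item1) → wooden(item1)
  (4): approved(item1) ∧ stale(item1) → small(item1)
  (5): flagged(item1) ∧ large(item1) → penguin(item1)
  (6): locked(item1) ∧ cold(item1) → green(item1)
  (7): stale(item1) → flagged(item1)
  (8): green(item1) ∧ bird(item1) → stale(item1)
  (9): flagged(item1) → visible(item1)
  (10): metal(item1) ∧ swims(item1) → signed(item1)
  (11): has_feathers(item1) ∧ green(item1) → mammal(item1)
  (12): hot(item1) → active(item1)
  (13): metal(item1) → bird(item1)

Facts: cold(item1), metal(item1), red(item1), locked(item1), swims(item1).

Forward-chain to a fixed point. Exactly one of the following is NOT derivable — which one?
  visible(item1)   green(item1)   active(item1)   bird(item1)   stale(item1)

active(item1)

Round 1 — (2), (6), (10), (13), derive large(item1), green(item1), signed(item1), bird(item1).
Round 2 — (8), derive stale(item1).
Round 3 — (7), derive flagged(item1).
Round 4 — (5), (9), derive penguin(item1), visible(item1).
Derived: visible(item1) (round 4), bird(item1) (round 1), green(item1) (round 1), stale(item1) (round 2). active(item1) never appears in any round.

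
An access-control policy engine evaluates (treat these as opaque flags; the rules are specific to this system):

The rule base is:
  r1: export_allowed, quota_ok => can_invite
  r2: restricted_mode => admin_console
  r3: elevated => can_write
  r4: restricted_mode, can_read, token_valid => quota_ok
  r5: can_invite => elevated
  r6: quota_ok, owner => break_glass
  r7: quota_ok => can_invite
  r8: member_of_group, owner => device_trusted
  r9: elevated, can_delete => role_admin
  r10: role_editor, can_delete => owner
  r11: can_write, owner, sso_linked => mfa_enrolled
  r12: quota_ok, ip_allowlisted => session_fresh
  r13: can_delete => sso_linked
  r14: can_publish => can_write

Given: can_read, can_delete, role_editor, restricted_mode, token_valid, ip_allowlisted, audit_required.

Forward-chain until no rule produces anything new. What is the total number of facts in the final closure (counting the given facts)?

[1] r2 [restricted_mode => admin_console]; r4 [restricted_mode, can_read, token_valid => quota_ok]; r10 [role_editor, can_delete => owner]; r13 [can_delete => sso_linked]. ⇒ new: admin_console, quota_ok, owner, sso_linked.
[2] r6 [quota_ok, owner => break_glass]; r7 [quota_ok => can_invite]; r12 [quota_ok, ip_allowlisted => session_fresh]. ⇒ new: break_glass, can_invite, session_fresh.
[3] r5 [can_invite => elevated]. ⇒ new: elevated.
[4] r3 [elevated => can_write]; r9 [elevated, can_delete => role_admin]. ⇒ new: can_write, role_admin.
[5] r11 [can_write, owner, sso_linked => mfa_enrolled]. ⇒ new: mfa_enrolled.
Closure: {admin_console, audit_required, break_glass, can_delete, can_invite, can_read, can_write, elevated, ip_allowlisted, mfa_enrolled, owner, quota_ok, restricted_mode, role_admin, role_editor, session_fresh, sso_linked, token_valid} — 18 facts.

18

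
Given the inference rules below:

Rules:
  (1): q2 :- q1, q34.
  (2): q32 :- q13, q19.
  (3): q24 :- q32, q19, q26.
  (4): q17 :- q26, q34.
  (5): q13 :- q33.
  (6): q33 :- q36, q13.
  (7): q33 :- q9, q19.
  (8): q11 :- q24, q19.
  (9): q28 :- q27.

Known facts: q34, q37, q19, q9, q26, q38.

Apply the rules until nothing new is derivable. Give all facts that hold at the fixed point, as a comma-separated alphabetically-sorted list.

q11, q13, q17, q19, q24, q26, q32, q33, q34, q37, q38, q9

Round 1 fires (4), (7), giving q17, q33.
Round 2 fires (5), giving q13.
Round 3 fires (2), giving q32.
Round 4 fires (3), giving q24.
Round 5 fires (8), giving q11.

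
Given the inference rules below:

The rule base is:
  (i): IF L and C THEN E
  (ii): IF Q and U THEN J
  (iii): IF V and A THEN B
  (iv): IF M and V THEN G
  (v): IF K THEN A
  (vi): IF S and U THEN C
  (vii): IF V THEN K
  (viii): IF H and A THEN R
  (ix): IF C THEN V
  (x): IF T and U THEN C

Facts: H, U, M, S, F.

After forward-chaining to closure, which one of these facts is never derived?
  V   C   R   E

Round 1: (vi) [IF S and U THEN C]. New: C.
Round 2: (ix) [IF C THEN V]. New: V.
Round 3: (iv) [IF M and V THEN G]; (vii) [IF V THEN K]. New: G, K.
Round 4: (v) [IF K THEN A]. New: A.
Round 5: (iii) [IF V and A THEN B]; (viii) [IF H and A THEN R]. New: B, R.
Derived: V (round 2), C (round 1), R (round 5). E never appears in any round.

E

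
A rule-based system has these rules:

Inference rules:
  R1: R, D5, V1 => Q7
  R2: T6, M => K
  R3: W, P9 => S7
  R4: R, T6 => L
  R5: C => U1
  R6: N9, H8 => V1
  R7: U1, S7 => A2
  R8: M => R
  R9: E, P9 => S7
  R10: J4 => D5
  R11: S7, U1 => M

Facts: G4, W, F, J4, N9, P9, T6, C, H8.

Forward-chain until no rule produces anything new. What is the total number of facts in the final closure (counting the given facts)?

19

[1] R3 [W, P9 => S7]; R5 [C => U1]; R6 [N9, H8 => V1]; R10 [J4 => D5]. ⇒ new: S7, U1, V1, D5.
[2] R7 [U1, S7 => A2]; R11 [S7, U1 => M]. ⇒ new: A2, M.
[3] R2 [T6, M => K]; R8 [M => R]. ⇒ new: K, R.
[4] R1 [R, D5, V1 => Q7]; R4 [R, T6 => L]. ⇒ new: Q7, L.
Closure: {A2, C, D5, F, G4, H8, J4, K, L, M, N9, P9, Q7, R, S7, T6, U1, V1, W} — 19 facts.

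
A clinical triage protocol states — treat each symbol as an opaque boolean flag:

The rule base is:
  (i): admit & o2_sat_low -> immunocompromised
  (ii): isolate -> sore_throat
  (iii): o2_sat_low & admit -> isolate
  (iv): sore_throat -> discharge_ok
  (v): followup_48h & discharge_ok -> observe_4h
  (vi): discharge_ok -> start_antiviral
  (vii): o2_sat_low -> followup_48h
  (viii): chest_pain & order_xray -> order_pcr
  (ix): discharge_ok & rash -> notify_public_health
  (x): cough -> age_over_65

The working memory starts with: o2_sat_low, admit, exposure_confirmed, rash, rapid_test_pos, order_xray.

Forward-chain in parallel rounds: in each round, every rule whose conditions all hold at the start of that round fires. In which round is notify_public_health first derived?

Round 1 fires (i), (iii), (vii), giving immunocompromised, isolate, followup_48h.
Round 2 fires (ii), giving sore_throat.
Round 3 fires (iv), giving discharge_ok.
Round 4 fires (v), (vi), (ix), giving observe_4h, start_antiviral, notify_public_health.
notify_public_health first appears in round 4.

4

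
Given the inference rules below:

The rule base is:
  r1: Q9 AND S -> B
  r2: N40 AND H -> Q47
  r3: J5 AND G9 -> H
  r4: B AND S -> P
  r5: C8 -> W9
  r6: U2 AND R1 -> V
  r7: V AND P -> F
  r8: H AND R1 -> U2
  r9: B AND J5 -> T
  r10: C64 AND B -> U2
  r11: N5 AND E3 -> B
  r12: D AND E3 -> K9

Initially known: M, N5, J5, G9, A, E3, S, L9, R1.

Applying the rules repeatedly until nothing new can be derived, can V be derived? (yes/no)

yes

Round 1: r3 [J5 AND G9 -> H]; r11 [N5 AND E3 -> B]. New: H, B.
Round 2: r4 [B AND S -> P]; r8 [H AND R1 -> U2]; r9 [B AND J5 -> T]. New: P, U2, T.
Round 3: r6 [U2 AND R1 -> V]. New: V.
Round 4: r7 [V AND P -> F]. New: F.
V appears in round 3, so it is derivable.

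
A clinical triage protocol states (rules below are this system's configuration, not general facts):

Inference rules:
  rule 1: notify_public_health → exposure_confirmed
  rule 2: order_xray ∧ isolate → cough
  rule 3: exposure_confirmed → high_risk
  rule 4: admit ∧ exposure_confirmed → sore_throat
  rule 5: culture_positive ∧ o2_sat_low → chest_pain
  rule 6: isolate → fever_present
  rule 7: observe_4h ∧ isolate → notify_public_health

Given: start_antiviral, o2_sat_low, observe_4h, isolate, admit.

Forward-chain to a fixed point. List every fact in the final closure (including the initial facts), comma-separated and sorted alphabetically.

admit, exposure_confirmed, fever_present, high_risk, isolate, notify_public_health, o2_sat_low, observe_4h, sore_throat, start_antiviral

Round 1 — rule 6, rule 7, derive fever_present, notify_public_health.
Round 2 — rule 1, derive exposure_confirmed.
Round 3 — rule 3, rule 4, derive high_risk, sore_throat.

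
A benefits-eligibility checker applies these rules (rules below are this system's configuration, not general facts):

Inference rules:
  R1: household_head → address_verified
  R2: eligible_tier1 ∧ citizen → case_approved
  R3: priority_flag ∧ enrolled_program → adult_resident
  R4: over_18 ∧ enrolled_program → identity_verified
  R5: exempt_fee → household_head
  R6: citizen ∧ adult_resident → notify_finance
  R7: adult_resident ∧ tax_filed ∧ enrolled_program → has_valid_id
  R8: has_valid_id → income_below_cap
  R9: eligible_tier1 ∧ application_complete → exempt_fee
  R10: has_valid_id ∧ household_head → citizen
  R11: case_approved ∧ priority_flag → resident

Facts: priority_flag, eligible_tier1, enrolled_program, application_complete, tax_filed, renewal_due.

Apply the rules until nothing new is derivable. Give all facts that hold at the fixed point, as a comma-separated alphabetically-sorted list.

Round 1 — R3, R9, derive adult_resident, exempt_fee.
Round 2 — R5, R7, derive household_head, has_valid_id.
Round 3 — R1, R8, R10, derive address_verified, income_below_cap, citizen.
Round 4 — R2, R6, derive case_approved, notify_finance.
Round 5 — R11, derive resident.

address_verified, adult_resident, application_complete, case_approved, citizen, eligible_tier1, enrolled_program, exempt_fee, has_valid_id, household_head, income_below_cap, notify_finance, priority_flag, renewal_due, resident, tax_filed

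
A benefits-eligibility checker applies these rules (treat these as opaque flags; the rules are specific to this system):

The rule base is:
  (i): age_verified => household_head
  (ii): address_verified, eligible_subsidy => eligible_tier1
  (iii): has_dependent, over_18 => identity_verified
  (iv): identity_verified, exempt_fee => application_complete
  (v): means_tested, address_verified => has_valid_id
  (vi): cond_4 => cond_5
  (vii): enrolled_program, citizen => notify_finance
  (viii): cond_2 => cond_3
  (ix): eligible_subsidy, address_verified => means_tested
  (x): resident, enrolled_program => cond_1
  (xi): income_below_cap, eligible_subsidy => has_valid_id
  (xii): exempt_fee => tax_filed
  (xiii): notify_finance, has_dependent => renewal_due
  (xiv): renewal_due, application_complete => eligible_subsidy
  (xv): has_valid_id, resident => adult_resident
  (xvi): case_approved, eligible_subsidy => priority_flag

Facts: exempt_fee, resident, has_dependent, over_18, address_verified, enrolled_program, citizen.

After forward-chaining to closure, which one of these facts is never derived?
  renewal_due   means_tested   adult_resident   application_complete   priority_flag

priority_flag

Round 1: (iii) [has_dependent, over_18 => identity_verified]; (vii) [enrolled_program, citizen => notify_finance]; (x) [resident, enrolled_program => cond_1]; (xii) [exempt_fee => tax_filed]. Adds identity_verified, notify_finance, cond_1, tax_filed.
Round 2: (iv) [identity_verified, exempt_fee => application_complete]; (xiii) [notify_finance, has_dependent => renewal_due]. Adds application_complete, renewal_due.
Round 3: (xiv) [renewal_due, application_complete => eligible_subsidy]. Adds eligible_subsidy.
Round 4: (ii) [address_verified, eligible_subsidy => eligible_tier1]; (ix) [eligible_subsidy, address_verified => means_tested]. Adds eligible_tier1, means_tested.
Round 5: (v) [means_tested, address_verified => has_valid_id]. Adds has_valid_id.
Round 6: (xv) [has_valid_id, resident => adult_resident]. Adds adult_resident.
Derived: application_complete (round 2), renewal_due (round 2), adult_resident (round 6), means_tested (round 4). priority_flag never appears in any round.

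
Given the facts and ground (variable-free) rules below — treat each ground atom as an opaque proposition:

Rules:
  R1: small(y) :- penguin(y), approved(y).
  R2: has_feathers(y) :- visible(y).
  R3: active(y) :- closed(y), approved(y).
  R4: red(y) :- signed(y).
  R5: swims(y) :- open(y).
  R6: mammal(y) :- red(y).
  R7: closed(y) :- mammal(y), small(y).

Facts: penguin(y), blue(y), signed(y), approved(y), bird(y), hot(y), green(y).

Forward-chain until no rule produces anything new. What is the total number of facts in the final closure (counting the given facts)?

Round 1: R1 [small(y) :- penguin(y), approved(y).]; R4 [red(y) :- signed(y).]. Adds small(y), red(y).
Round 2: R6 [mammal(y) :- red(y).]. Adds mammal(y).
Round 3: R7 [closed(y) :- mammal(y), small(y).]. Adds closed(y).
Round 4: R3 [active(y) :- closed(y), approved(y).]. Adds active(y).
Closure: {active(y), approved(y), bird(y), blue(y), closed(y), green(y), hot(y), mammal(y), penguin(y), red(y), signed(y), small(y)} — 12 facts.

12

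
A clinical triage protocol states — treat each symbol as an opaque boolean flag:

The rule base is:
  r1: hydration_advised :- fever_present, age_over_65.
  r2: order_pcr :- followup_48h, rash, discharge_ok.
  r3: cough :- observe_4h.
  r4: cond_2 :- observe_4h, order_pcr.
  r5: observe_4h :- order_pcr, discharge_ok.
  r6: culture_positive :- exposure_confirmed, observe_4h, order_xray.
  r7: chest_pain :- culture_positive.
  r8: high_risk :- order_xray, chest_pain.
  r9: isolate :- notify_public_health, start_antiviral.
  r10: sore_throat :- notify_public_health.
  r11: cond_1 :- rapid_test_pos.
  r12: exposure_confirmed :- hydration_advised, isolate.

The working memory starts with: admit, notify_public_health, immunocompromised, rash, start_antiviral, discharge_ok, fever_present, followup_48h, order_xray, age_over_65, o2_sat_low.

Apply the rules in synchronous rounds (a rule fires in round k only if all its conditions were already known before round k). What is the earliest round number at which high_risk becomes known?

5

Round 1 — r1, r2, r9, r10, derive hydration_advised, order_pcr, isolate, sore_throat.
Round 2 — r5, r12, derive observe_4h, exposure_confirmed.
Round 3 — r3, r4, r6, derive cough, cond_2, culture_positive.
Round 4 — r7, derive chest_pain.
Round 5 — r8, derive high_risk.
high_risk first appears in round 5.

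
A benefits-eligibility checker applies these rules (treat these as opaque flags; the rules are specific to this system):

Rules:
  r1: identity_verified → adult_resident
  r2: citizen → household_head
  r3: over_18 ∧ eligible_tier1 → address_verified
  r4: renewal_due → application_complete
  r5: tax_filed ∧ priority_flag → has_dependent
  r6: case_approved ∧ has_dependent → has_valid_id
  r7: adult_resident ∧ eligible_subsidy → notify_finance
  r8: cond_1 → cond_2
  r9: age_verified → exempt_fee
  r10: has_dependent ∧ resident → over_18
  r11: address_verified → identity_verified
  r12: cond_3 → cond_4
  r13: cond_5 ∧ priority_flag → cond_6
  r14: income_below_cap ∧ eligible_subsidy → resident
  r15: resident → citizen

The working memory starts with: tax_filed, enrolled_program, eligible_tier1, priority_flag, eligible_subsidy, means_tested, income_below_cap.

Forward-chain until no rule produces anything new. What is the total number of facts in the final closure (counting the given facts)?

Round 1 fires r5, r14, giving has_dependent, resident.
Round 2 fires r10, r15, giving over_18, citizen.
Round 3 fires r2, r3, giving household_head, address_verified.
Round 4 fires r11, giving identity_verified.
Round 5 fires r1, giving adult_resident.
Round 6 fires r7, giving notify_finance.
Closure: {address_verified, adult_resident, citizen, eligible_subsidy, eligible_tier1, enrolled_program, has_dependent, household_head, identity_verified, income_below_cap, means_tested, notify_finance, over_18, priority_flag, resident, tax_filed} — 16 facts.

16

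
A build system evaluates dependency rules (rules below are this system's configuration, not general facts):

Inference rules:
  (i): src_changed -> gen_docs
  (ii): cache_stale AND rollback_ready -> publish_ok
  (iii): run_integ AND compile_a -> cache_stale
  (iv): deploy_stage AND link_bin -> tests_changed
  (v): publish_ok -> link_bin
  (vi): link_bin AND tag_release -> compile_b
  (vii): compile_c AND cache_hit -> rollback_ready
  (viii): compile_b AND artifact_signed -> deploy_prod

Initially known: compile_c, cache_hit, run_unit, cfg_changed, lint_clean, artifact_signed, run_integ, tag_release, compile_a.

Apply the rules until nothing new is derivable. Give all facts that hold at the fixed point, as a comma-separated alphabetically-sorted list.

Round 1: (iii) [run_integ AND compile_a -> cache_stale]; (vii) [compile_c AND cache_hit -> rollback_ready]. Adds cache_stale, rollback_ready.
Round 2: (ii) [cache_stale AND rollback_ready -> publish_ok]. Adds publish_ok.
Round 3: (v) [publish_ok -> link_bin]. Adds link_bin.
Round 4: (vi) [link_bin AND tag_release -> compile_b]. Adds compile_b.
Round 5: (viii) [compile_b AND artifact_signed -> deploy_prod]. Adds deploy_prod.

artifact_signed, cache_hit, cache_stale, cfg_changed, compile_a, compile_b, compile_c, deploy_prod, link_bin, lint_clean, publish_ok, rollback_ready, run_integ, run_unit, tag_release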